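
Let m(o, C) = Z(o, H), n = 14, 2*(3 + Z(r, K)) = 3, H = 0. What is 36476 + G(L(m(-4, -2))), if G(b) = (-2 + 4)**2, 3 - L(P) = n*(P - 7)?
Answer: 36480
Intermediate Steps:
Z(r, K) = -3/2 (Z(r, K) = -3 + (1/2)*3 = -3 + 3/2 = -3/2)
m(o, C) = -3/2
L(P) = 101 - 14*P (L(P) = 3 - 14*(P - 7) = 3 - 14*(-7 + P) = 3 - (-98 + 14*P) = 3 + (98 - 14*P) = 101 - 14*P)
G(b) = 4 (G(b) = 2**2 = 4)
36476 + G(L(m(-4, -2))) = 36476 + 4 = 36480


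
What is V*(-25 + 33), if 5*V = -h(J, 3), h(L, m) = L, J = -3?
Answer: 24/5 ≈ 4.8000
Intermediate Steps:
V = 3/5 (V = (-1*(-3))/5 = (1/5)*3 = 3/5 ≈ 0.60000)
V*(-25 + 33) = 3*(-25 + 33)/5 = (3/5)*8 = 24/5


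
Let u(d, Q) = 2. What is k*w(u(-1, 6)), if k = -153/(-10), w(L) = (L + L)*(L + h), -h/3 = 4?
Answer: -612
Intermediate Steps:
h = -12 (h = -3*4 = -12)
w(L) = 2*L*(-12 + L) (w(L) = (L + L)*(L - 12) = (2*L)*(-12 + L) = 2*L*(-12 + L))
k = 153/10 (k = -153*(-⅒) = 153/10 ≈ 15.300)
k*w(u(-1, 6)) = 153*(2*2*(-12 + 2))/10 = 153*(2*2*(-10))/10 = (153/10)*(-40) = -612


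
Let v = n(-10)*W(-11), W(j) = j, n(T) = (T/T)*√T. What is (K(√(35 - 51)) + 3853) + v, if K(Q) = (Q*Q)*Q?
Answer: 3853 - 64*I - 11*I*√10 ≈ 3853.0 - 98.785*I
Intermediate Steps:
n(T) = √T (n(T) = 1*√T = √T)
K(Q) = Q³ (K(Q) = Q²*Q = Q³)
v = -11*I*√10 (v = √(-10)*(-11) = (I*√10)*(-11) = -11*I*√10 ≈ -34.785*I)
(K(√(35 - 51)) + 3853) + v = ((√(35 - 51))³ + 3853) - 11*I*√10 = ((√(-16))³ + 3853) - 11*I*√10 = ((4*I)³ + 3853) - 11*I*√10 = (-64*I + 3853) - 11*I*√10 = (3853 - 64*I) - 11*I*√10 = 3853 - 64*I - 11*I*√10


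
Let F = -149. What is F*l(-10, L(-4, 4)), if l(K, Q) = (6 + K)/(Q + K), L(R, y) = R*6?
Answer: -298/17 ≈ -17.529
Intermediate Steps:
L(R, y) = 6*R
l(K, Q) = (6 + K)/(K + Q)
F*l(-10, L(-4, 4)) = -149*(6 - 10)/(-10 + 6*(-4)) = -149*(-4)/(-10 - 24) = -149*(-4)/(-34) = -(-149)*(-4)/34 = -149*2/17 = -298/17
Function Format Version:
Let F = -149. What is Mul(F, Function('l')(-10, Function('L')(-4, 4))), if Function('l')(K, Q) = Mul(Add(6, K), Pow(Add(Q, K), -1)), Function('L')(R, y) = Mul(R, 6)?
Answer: Rational(-298, 17) ≈ -17.529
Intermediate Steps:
Function('L')(R, y) = Mul(6, R)
Function('l')(K, Q) = Mul(Pow(Add(K, Q), -1), Add(6, K)) (Function('l')(K, Q) = Mul(Add(6, K), Pow(Add(K, Q), -1)) = Mul(Pow(Add(K, Q), -1), Add(6, K)))
Mul(F, Function('l')(-10, Function('L')(-4, 4))) = Mul(-149, Mul(Pow(Add(-10, Mul(6, -4)), -1), Add(6, -10))) = Mul(-149, Mul(Pow(Add(-10, -24), -1), -4)) = Mul(-149, Mul(Pow(-34, -1), -4)) = Mul(-149, Mul(Rational(-1, 34), -4)) = Mul(-149, Rational(2, 17)) = Rational(-298, 17)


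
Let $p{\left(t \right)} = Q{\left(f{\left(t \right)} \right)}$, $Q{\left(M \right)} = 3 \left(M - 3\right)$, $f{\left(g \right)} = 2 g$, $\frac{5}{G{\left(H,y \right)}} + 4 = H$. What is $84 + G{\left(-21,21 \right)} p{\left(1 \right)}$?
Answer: $\frac{423}{5} \approx 84.6$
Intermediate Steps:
$G{\left(H,y \right)} = \frac{5}{-4 + H}$
$Q{\left(M \right)} = -9 + 3 M$ ($Q{\left(M \right)} = 3 \left(-3 + M\right) = -9 + 3 M$)
$p{\left(t \right)} = -9 + 6 t$ ($p{\left(t \right)} = -9 + 3 \cdot 2 t = -9 + 6 t$)
$84 + G{\left(-21,21 \right)} p{\left(1 \right)} = 84 + \frac{5}{-4 - 21} \left(-9 + 6 \cdot 1\right) = 84 + \frac{5}{-25} \left(-9 + 6\right) = 84 + 5 \left(- \frac{1}{25}\right) \left(-3\right) = 84 - - \frac{3}{5} = 84 + \frac{3}{5} = \frac{423}{5}$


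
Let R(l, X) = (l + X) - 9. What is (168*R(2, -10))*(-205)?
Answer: 585480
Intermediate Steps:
R(l, X) = -9 + X + l (R(l, X) = (X + l) - 9 = -9 + X + l)
(168*R(2, -10))*(-205) = (168*(-9 - 10 + 2))*(-205) = (168*(-17))*(-205) = -2856*(-205) = 585480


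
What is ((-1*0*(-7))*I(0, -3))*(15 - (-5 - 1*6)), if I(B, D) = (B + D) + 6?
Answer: 0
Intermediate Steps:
I(B, D) = 6 + B + D
((-1*0*(-7))*I(0, -3))*(15 - (-5 - 1*6)) = ((-1*0*(-7))*(6 + 0 - 3))*(15 - (-5 - 1*6)) = ((0*(-7))*3)*(15 - (-5 - 6)) = (0*3)*(15 - 1*(-11)) = 0*(15 + 11) = 0*26 = 0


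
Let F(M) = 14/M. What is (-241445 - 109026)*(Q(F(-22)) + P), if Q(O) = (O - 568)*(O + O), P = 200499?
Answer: -775750003089/11 ≈ -7.0523e+10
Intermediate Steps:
Q(O) = 2*O*(-568 + O) (Q(O) = (-568 + O)*(2*O) = 2*O*(-568 + O))
(-241445 - 109026)*(Q(F(-22)) + P) = (-241445 - 109026)*(2*(14/(-22))*(-568 + 14/(-22)) + 200499) = -350471*(2*(14*(-1/22))*(-568 + 14*(-1/22)) + 200499) = -350471*(2*(-7/11)*(-568 - 7/11) + 200499) = -350471*(2*(-7/11)*(-6255/11) + 200499) = -350471*(87570/121 + 200499) = -350471*24347949/121 = -775750003089/11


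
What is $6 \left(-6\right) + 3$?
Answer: $-33$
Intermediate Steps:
$6 \left(-6\right) + 3 = -36 + 3 = -33$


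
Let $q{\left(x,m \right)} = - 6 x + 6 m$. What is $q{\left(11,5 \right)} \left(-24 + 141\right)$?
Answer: $-4212$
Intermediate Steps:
$q{\left(11,5 \right)} \left(-24 + 141\right) = \left(\left(-6\right) 11 + 6 \cdot 5\right) \left(-24 + 141\right) = \left(-66 + 30\right) 117 = \left(-36\right) 117 = -4212$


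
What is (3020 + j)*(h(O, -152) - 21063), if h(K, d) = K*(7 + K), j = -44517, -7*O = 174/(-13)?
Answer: 7232163098733/8281 ≈ 8.7334e+8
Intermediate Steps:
O = 174/91 (O = -174/(7*(-13)) = -174*(-1)/(7*13) = -1/7*(-174/13) = 174/91 ≈ 1.9121)
(3020 + j)*(h(O, -152) - 21063) = (3020 - 44517)*(174*(7 + 174/91)/91 - 21063) = -41497*((174/91)*(811/91) - 21063) = -41497*(141114/8281 - 21063) = -41497*(-174281589/8281) = 7232163098733/8281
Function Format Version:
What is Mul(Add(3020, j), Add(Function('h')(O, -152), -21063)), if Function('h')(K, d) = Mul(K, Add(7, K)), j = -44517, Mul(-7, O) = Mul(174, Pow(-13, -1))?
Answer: Rational(7232163098733, 8281) ≈ 8.7334e+8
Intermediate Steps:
O = Rational(174, 91) (O = Mul(Rational(-1, 7), Mul(174, Pow(-13, -1))) = Mul(Rational(-1, 7), Mul(174, Rational(-1, 13))) = Mul(Rational(-1, 7), Rational(-174, 13)) = Rational(174, 91) ≈ 1.9121)
Mul(Add(3020, j), Add(Function('h')(O, -152), -21063)) = Mul(Add(3020, -44517), Add(Mul(Rational(174, 91), Add(7, Rational(174, 91))), -21063)) = Mul(-41497, Add(Mul(Rational(174, 91), Rational(811, 91)), -21063)) = Mul(-41497, Add(Rational(141114, 8281), -21063)) = Mul(-41497, Rational(-174281589, 8281)) = Rational(7232163098733, 8281)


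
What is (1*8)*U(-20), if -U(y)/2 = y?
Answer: 320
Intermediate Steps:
U(y) = -2*y
(1*8)*U(-20) = (1*8)*(-2*(-20)) = 8*40 = 320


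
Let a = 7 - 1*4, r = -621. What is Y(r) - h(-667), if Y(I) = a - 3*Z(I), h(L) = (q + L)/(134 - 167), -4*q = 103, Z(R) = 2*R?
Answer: 489457/132 ≈ 3708.0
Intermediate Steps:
q = -103/4 (q = -1/4*103 = -103/4 ≈ -25.750)
a = 3 (a = 7 - 4 = 3)
h(L) = 103/132 - L/33 (h(L) = (-103/4 + L)/(134 - 167) = (-103/4 + L)/(-33) = (-103/4 + L)*(-1/33) = 103/132 - L/33)
Y(I) = 3 - 6*I
Y(r) - h(-667) = (3 - 6*(-621)) - (103/132 - 1/33*(-667)) = (3 + 3726) - (103/132 + 667/33) = 3729 - 1*2771/132 = 3729 - 2771/132 = 489457/132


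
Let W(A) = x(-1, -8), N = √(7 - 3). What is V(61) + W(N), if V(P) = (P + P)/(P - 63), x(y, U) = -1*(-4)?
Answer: -57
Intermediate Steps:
N = 2 (N = √4 = 2)
x(y, U) = 4
W(A) = 4
V(P) = 2*P/(-63 + P) (V(P) = (2*P)/(-63 + P) = 2*P/(-63 + P))
V(61) + W(N) = 2*61/(-63 + 61) + 4 = 2*61/(-2) + 4 = 2*61*(-½) + 4 = -61 + 4 = -57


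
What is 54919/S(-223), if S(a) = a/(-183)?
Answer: 10050177/223 ≈ 45068.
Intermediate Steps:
S(a) = -a/183 (S(a) = a*(-1/183) = -a/183)
54919/S(-223) = 54919/((-1/183*(-223))) = 54919/(223/183) = 54919*(183/223) = 10050177/223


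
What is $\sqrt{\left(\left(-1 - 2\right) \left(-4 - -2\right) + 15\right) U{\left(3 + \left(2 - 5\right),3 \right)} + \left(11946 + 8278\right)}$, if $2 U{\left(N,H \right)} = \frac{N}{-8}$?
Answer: $16 \sqrt{79} \approx 142.21$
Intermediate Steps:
$U{\left(N,H \right)} = - \frac{N}{16}$ ($U{\left(N,H \right)} = \frac{N \frac{1}{-8}}{2} = \frac{N \left(- \frac{1}{8}\right)}{2} = \frac{\left(- \frac{1}{8}\right) N}{2} = - \frac{N}{16}$)
$\sqrt{\left(\left(-1 - 2\right) \left(-4 - -2\right) + 15\right) U{\left(3 + \left(2 - 5\right),3 \right)} + \left(11946 + 8278\right)} = \sqrt{\left(\left(-1 - 2\right) \left(-4 - -2\right) + 15\right) \left(- \frac{3 + \left(2 - 5\right)}{16}\right) + \left(11946 + 8278\right)} = \sqrt{\left(- 3 \left(-4 + 2\right) + 15\right) \left(- \frac{3 - 3}{16}\right) + 20224} = \sqrt{\left(\left(-3\right) \left(-2\right) + 15\right) \left(\left(- \frac{1}{16}\right) 0\right) + 20224} = \sqrt{\left(6 + 15\right) 0 + 20224} = \sqrt{21 \cdot 0 + 20224} = \sqrt{0 + 20224} = \sqrt{20224} = 16 \sqrt{79}$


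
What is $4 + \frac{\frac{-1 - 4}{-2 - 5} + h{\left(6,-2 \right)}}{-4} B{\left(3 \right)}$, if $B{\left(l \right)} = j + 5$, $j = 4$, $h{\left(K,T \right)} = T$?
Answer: $\frac{193}{28} \approx 6.8929$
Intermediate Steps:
$B{\left(l \right)} = 9$ ($B{\left(l \right)} = 4 + 5 = 9$)
$4 + \frac{\frac{-1 - 4}{-2 - 5} + h{\left(6,-2 \right)}}{-4} B{\left(3 \right)} = 4 + \frac{\frac{-1 - 4}{-2 - 5} - 2}{-4} \cdot 9 = 4 + \left(- \frac{5}{-7} - 2\right) \left(- \frac{1}{4}\right) 9 = 4 + \left(\left(-5\right) \left(- \frac{1}{7}\right) - 2\right) \left(- \frac{1}{4}\right) 9 = 4 + \left(\frac{5}{7} - 2\right) \left(- \frac{1}{4}\right) 9 = 4 + \left(- \frac{9}{7}\right) \left(- \frac{1}{4}\right) 9 = 4 + \frac{9}{28} \cdot 9 = 4 + \frac{81}{28} = \frac{193}{28}$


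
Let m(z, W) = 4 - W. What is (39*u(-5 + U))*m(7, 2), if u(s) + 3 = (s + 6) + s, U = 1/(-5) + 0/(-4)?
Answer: -2886/5 ≈ -577.20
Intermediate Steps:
U = -1/5 (U = 1*(-1/5) + 0*(-1/4) = -1/5 + 0 = -1/5 ≈ -0.20000)
u(s) = 3 + 2*s (u(s) = -3 + ((s + 6) + s) = -3 + ((6 + s) + s) = -3 + (6 + 2*s) = 3 + 2*s)
(39*u(-5 + U))*m(7, 2) = (39*(3 + 2*(-5 - 1/5)))*(4 - 1*2) = (39*(3 + 2*(-26/5)))*(4 - 2) = (39*(3 - 52/5))*2 = (39*(-37/5))*2 = -1443/5*2 = -2886/5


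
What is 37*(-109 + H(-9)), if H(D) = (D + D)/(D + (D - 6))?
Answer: -16021/4 ≈ -4005.3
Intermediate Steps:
H(D) = 2*D/(-6 + 2*D) (H(D) = (2*D)/(D + (-6 + D)) = (2*D)/(-6 + 2*D) = 2*D/(-6 + 2*D))
37*(-109 + H(-9)) = 37*(-109 - 9/(-3 - 9)) = 37*(-109 - 9/(-12)) = 37*(-109 - 9*(-1/12)) = 37*(-109 + ¾) = 37*(-433/4) = -16021/4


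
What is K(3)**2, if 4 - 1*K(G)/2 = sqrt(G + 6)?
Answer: 4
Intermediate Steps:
K(G) = 8 - 2*sqrt(6 + G) (K(G) = 8 - 2*sqrt(G + 6) = 8 - 2*sqrt(6 + G))
K(3)**2 = (8 - 2*sqrt(6 + 3))**2 = (8 - 2*sqrt(9))**2 = (8 - 2*3)**2 = (8 - 6)**2 = 2**2 = 4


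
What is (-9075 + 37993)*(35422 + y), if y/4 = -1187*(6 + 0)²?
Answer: -3918562508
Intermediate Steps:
y = -170928 (y = 4*(-1187*(6 + 0)²) = 4*(-1187*6²) = 4*(-1187*36) = 4*(-42732) = -170928)
(-9075 + 37993)*(35422 + y) = (-9075 + 37993)*(35422 - 170928) = 28918*(-135506) = -3918562508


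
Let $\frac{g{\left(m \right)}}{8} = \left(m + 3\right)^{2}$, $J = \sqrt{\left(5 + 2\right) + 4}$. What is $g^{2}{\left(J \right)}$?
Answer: $50944 + 15360 \sqrt{11} \approx 1.0189 \cdot 10^{5}$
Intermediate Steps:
$J = \sqrt{11}$ ($J = \sqrt{7 + 4} = \sqrt{11} \approx 3.3166$)
$g{\left(m \right)} = 8 \left(3 + m\right)^{2}$ ($g{\left(m \right)} = 8 \left(m + 3\right)^{2} = 8 \left(3 + m\right)^{2}$)
$g^{2}{\left(J \right)} = \left(8 \left(3 + \sqrt{11}\right)^{2}\right)^{2} = 64 \left(3 + \sqrt{11}\right)^{4}$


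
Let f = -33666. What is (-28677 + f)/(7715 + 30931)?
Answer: -6927/4294 ≈ -1.6132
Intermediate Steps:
(-28677 + f)/(7715 + 30931) = (-28677 - 33666)/(7715 + 30931) = -62343/38646 = -62343*1/38646 = -6927/4294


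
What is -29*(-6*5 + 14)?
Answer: 464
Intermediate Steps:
-29*(-6*5 + 14) = -29*(-30 + 14) = -29*(-16) = 464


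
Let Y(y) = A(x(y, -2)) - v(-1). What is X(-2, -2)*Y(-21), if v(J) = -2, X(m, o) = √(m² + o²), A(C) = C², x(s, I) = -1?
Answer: 6*√2 ≈ 8.4853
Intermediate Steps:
Y(y) = 3 (Y(y) = (-1)² - 1*(-2) = 1 + 2 = 3)
X(-2, -2)*Y(-21) = √((-2)² + (-2)²)*3 = √(4 + 4)*3 = √8*3 = (2*√2)*3 = 6*√2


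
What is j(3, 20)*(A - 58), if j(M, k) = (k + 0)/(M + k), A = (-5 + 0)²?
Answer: -660/23 ≈ -28.696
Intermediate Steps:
A = 25 (A = (-5)² = 25)
j(M, k) = k/(M + k)
j(3, 20)*(A - 58) = (20/(3 + 20))*(25 - 58) = (20/23)*(-33) = -660/23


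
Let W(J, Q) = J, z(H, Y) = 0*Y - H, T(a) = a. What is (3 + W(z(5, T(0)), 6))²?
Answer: 4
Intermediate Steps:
z(H, Y) = -H (z(H, Y) = 0 - H = -H)
(3 + W(z(5, T(0)), 6))² = (3 - 1*5)² = (3 - 5)² = (-2)² = 4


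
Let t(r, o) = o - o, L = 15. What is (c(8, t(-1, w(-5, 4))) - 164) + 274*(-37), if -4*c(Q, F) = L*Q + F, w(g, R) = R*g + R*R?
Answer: -10332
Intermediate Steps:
w(g, R) = R² + R*g (w(g, R) = R*g + R² = R² + R*g)
t(r, o) = 0
c(Q, F) = -15*Q/4 - F/4 (c(Q, F) = -(15*Q + F)/4 = -(F + 15*Q)/4 = -15*Q/4 - F/4)
(c(8, t(-1, w(-5, 4))) - 164) + 274*(-37) = ((-15/4*8 - ¼*0) - 164) + 274*(-37) = ((-30 + 0) - 164) - 10138 = (-30 - 164) - 10138 = -194 - 10138 = -10332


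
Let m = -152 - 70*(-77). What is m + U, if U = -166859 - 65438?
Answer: -227059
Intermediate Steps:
m = 5238 (m = -152 + 5390 = 5238)
U = -232297
m + U = 5238 - 232297 = -227059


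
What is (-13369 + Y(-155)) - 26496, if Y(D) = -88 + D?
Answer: -40108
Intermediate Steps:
(-13369 + Y(-155)) - 26496 = (-13369 + (-88 - 155)) - 26496 = (-13369 - 243) - 26496 = -13612 - 26496 = -40108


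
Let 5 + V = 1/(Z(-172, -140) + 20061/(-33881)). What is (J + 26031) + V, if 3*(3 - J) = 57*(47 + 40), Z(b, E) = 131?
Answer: 107701733481/4418350 ≈ 24376.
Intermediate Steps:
J = -1650 (J = 3 - 19*(47 + 40) = 3 - 19*87 = 3 - ⅓*4959 = 3 - 1653 = -1650)
V = -22057869/4418350 (V = -5 + 1/(131 + 20061/(-33881)) = -5 + 1/(131 + 20061*(-1/33881)) = -5 + 1/(131 - 20061/33881) = -5 + 1/(4418350/33881) = -5 + 33881/4418350 = -22057869/4418350 ≈ -4.9923)
(J + 26031) + V = (-1650 + 26031) - 22057869/4418350 = 24381 - 22057869/4418350 = 107701733481/4418350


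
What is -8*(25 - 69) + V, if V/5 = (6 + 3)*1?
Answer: 397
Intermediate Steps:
V = 45 (V = 5*((6 + 3)*1) = 5*(9*1) = 5*9 = 45)
-8*(25 - 69) + V = -8*(25 - 69) + 45 = -8*(-44) + 45 = 352 + 45 = 397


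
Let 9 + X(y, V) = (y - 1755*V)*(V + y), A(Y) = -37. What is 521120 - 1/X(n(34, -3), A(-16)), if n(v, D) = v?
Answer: 101574625921/194916 ≈ 5.2112e+5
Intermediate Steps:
X(y, V) = -9 + (V + y)*(y - 1755*V) (X(y, V) = -9 + (y - 1755*V)*(V + y) = -9 + (V + y)*(y - 1755*V))
521120 - 1/X(n(34, -3), A(-16)) = 521120 - 1/(-9 + 34² - 1755*(-37)² - 1754*(-37)*34) = 521120 - 1/(-9 + 1156 - 1755*1369 + 2206532) = 521120 - 1/(-9 + 1156 - 2402595 + 2206532) = 521120 - 1/(-194916) = 521120 - 1*(-1/194916) = 521120 + 1/194916 = 101574625921/194916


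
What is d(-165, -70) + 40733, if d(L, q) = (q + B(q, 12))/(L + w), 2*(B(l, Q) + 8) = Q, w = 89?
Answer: 773945/19 ≈ 40734.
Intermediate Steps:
B(l, Q) = -8 + Q/2
d(L, q) = (-2 + q)/(89 + L) (d(L, q) = (q + (-8 + (1/2)*12))/(L + 89) = (q + (-8 + 6))/(89 + L) = (q - 2)/(89 + L) = (-2 + q)/(89 + L))
d(-165, -70) + 40733 = (-2 - 70)/(89 - 165) + 40733 = -72/(-76) + 40733 = -1/76*(-72) + 40733 = 18/19 + 40733 = 773945/19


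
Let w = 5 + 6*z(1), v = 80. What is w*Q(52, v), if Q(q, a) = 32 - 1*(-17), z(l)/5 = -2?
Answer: -2695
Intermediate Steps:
z(l) = -10 (z(l) = 5*(-2) = -10)
Q(q, a) = 49 (Q(q, a) = 32 + 17 = 49)
w = -55 (w = 5 + 6*(-10) = 5 - 60 = -55)
w*Q(52, v) = -55*49 = -2695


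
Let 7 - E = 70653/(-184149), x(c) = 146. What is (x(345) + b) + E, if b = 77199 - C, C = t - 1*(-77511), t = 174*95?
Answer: -1024397336/61383 ≈ -16689.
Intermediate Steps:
t = 16530
C = 94041 (C = 16530 - 1*(-77511) = 16530 + 77511 = 94041)
E = 453232/61383 (E = 7 - 70653/(-184149) = 7 - 70653*(-1)/184149 = 7 - 1*(-23551/61383) = 7 + 23551/61383 = 453232/61383 ≈ 7.3837)
b = -16842 (b = 77199 - 1*94041 = 77199 - 94041 = -16842)
(x(345) + b) + E = (146 - 16842) + 453232/61383 = -16696 + 453232/61383 = -1024397336/61383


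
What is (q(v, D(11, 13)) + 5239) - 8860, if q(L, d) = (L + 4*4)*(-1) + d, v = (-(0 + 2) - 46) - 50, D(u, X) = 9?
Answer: -3530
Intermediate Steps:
v = -98 (v = (-1*2 - 46) - 50 = (-2 - 46) - 50 = -48 - 50 = -98)
q(L, d) = -16 + d - L (q(L, d) = (L + 16)*(-1) + d = (16 + L)*(-1) + d = (-16 - L) + d = -16 + d - L)
(q(v, D(11, 13)) + 5239) - 8860 = ((-16 + 9 - 1*(-98)) + 5239) - 8860 = ((-16 + 9 + 98) + 5239) - 8860 = (91 + 5239) - 8860 = 5330 - 8860 = -3530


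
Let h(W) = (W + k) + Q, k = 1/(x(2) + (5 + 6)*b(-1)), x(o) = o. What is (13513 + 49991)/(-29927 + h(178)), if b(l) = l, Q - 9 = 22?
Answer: -81648/38209 ≈ -2.1369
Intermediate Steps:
Q = 31 (Q = 9 + 22 = 31)
k = -1/9 (k = 1/(2 + (5 + 6)*(-1)) = 1/(2 + 11*(-1)) = 1/(2 - 11) = 1/(-9) = -1/9 ≈ -0.11111)
h(W) = 278/9 + W (h(W) = (W - 1/9) + 31 = (-1/9 + W) + 31 = 278/9 + W)
(13513 + 49991)/(-29927 + h(178)) = (13513 + 49991)/(-29927 + (278/9 + 178)) = 63504/(-29927 + 1880/9) = 63504/(-267463/9) = 63504*(-9/267463) = -81648/38209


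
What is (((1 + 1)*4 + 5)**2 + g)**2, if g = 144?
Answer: 97969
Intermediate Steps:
(((1 + 1)*4 + 5)**2 + g)**2 = (((1 + 1)*4 + 5)**2 + 144)**2 = ((2*4 + 5)**2 + 144)**2 = ((8 + 5)**2 + 144)**2 = (13**2 + 144)**2 = (169 + 144)**2 = 313**2 = 97969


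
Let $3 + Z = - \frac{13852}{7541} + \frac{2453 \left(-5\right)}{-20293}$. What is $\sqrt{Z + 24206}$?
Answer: $\frac{2 \sqrt{2849231646573949}}{686231} \approx 155.57$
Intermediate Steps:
$Z = - \frac{2904470}{686231}$ ($Z = -3 - \left(\frac{13852}{7541} - \frac{2453 \left(-5\right)}{-20293}\right) = -3 - \frac{845777}{686231} = - \frac{2904470}{686231} \approx -4.2325$)
$\sqrt{Z + 24206} = \sqrt{- \frac{2904470}{686231} + 24206} = \sqrt{\frac{16608003116}{686231}} = \frac{2 \sqrt{2849231646573949}}{686231}$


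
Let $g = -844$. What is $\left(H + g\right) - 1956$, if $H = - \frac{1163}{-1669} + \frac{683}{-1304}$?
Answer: $- \frac{6093476175}{2176376} \approx -2799.8$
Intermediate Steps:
$H = \frac{376625}{2176376}$ ($H = \left(-1163\right) \left(- \frac{1}{1669}\right) + 683 \left(- \frac{1}{1304}\right) = \frac{1163}{1669} - \frac{683}{1304} = \frac{376625}{2176376} \approx 0.17305$)
$\left(H + g\right) - 1956 = \left(\frac{376625}{2176376} - 844\right) - 1956 = - \frac{1836484719}{2176376} - 1956 = - \frac{6093476175}{2176376}$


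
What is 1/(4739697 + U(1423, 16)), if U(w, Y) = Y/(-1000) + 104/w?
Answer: 177875/843073614029 ≈ 2.1098e-7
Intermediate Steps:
U(w, Y) = 104/w - Y/1000 (U(w, Y) = Y*(-1/1000) + 104/w = -Y/1000 + 104/w = 104/w - Y/1000)
1/(4739697 + U(1423, 16)) = 1/(4739697 + (104/1423 - 1/1000*16)) = 1/(4739697 + (104*(1/1423) - 2/125)) = 1/(4739697 + (104/1423 - 2/125)) = 1/(4739697 + 10154/177875) = 1/(843073614029/177875) = 177875/843073614029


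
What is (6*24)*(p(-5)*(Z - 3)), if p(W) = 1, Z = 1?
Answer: -288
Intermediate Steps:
(6*24)*(p(-5)*(Z - 3)) = (6*24)*(1*(1 - 3)) = 144*(1*(-2)) = 144*(-2) = -288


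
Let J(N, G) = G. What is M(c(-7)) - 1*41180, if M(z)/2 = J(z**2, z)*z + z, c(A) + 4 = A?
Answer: -40960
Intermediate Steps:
c(A) = -4 + A
M(z) = 2*z + 2*z**2 (M(z) = 2*(z*z + z) = 2*(z**2 + z) = 2*(z + z**2) = 2*z + 2*z**2)
M(c(-7)) - 1*41180 = 2*(-4 - 7)*(1 + (-4 - 7)) - 1*41180 = 2*(-11)*(1 - 11) - 41180 = 2*(-11)*(-10) - 41180 = 220 - 41180 = -40960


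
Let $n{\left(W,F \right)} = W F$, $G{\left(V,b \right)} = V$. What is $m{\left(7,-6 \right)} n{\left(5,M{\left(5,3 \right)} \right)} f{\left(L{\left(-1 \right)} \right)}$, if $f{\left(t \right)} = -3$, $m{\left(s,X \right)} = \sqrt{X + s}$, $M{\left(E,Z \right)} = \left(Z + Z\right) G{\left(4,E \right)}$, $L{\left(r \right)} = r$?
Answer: $-360$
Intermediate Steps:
$M{\left(E,Z \right)} = 8 Z$ ($M{\left(E,Z \right)} = \left(Z + Z\right) 4 = 2 Z 4 = 8 Z$)
$n{\left(W,F \right)} = F W$
$m{\left(7,-6 \right)} n{\left(5,M{\left(5,3 \right)} \right)} f{\left(L{\left(-1 \right)} \right)} = \sqrt{-6 + 7} \cdot 8 \cdot 3 \cdot 5 \left(-3\right) = \sqrt{1} \cdot 24 \cdot 5 \left(-3\right) = 1 \cdot 120 \left(-3\right) = 120 \left(-3\right) = -360$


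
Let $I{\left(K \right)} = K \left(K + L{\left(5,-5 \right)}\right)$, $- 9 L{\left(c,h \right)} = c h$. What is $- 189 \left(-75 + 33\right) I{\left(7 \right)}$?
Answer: $543312$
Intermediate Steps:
$L{\left(c,h \right)} = - \frac{c h}{9}$
$I{\left(K \right)} = K \left(\frac{25}{9} + K\right)$ ($I{\left(K \right)} = K \left(K - \frac{5}{9} \left(-5\right)\right) = K \left(K + \frac{25}{9}\right) = K \left(\frac{25}{9} + K\right)$)
$- 189 \left(-75 + 33\right) I{\left(7 \right)} = - 189 \left(-75 + 33\right) \frac{1}{9} \cdot 7 \left(25 + 9 \cdot 7\right) = \left(-189\right) \left(-42\right) \frac{1}{9} \cdot 7 \left(25 + 63\right) = 7938 \cdot \frac{1}{9} \cdot 7 \cdot 88 = 7938 \cdot \frac{616}{9} = 543312$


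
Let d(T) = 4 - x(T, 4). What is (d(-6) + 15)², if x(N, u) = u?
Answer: 225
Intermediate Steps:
d(T) = 0 (d(T) = 4 - 1*4 = 4 - 4 = 0)
(d(-6) + 15)² = (0 + 15)² = 15² = 225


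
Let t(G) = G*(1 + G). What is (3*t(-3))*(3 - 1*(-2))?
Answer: 90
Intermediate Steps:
(3*t(-3))*(3 - 1*(-2)) = (3*(-3*(1 - 3)))*(3 - 1*(-2)) = (3*(-3*(-2)))*(3 + 2) = (3*6)*5 = 18*5 = 90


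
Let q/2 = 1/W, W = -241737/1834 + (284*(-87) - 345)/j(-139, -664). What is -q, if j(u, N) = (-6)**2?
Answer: 22008/9108289 ≈ 0.0024163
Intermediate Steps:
j(u, N) = 36
W = -9108289/11004 (W = -241737/1834 + (284*(-87) - 345)/36 = -241737*1/1834 + (-24708 - 345)*(1/36) = -241737/1834 - 25053*1/36 = -241737/1834 - 8351/12 = -9108289/11004 ≈ -827.73)
q = -22008/9108289 (q = 2/(-9108289/11004) = 2*(-11004/9108289) = -22008/9108289 ≈ -0.0024163)
-q = -1*(-22008/9108289) = 22008/9108289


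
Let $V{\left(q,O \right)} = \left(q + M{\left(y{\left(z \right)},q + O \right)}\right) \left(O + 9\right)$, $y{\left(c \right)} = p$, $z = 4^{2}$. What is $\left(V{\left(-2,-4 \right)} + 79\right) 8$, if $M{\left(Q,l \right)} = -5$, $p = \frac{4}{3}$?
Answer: $352$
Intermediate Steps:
$p = \frac{4}{3}$ ($p = 4 \cdot \frac{1}{3} = \frac{4}{3} \approx 1.3333$)
$z = 16$
$y{\left(c \right)} = \frac{4}{3}$
$V{\left(q,O \right)} = \left(-5 + q\right) \left(9 + O\right)$ ($V{\left(q,O \right)} = \left(q - 5\right) \left(O + 9\right) = \left(-5 + q\right) \left(9 + O\right)$)
$\left(V{\left(-2,-4 \right)} + 79\right) 8 = \left(\left(-45 - -20 + 9 \left(-2\right) - -8\right) + 79\right) 8 = \left(\left(-45 + 20 - 18 + 8\right) + 79\right) 8 = \left(-35 + 79\right) 8 = 44 \cdot 8 = 352$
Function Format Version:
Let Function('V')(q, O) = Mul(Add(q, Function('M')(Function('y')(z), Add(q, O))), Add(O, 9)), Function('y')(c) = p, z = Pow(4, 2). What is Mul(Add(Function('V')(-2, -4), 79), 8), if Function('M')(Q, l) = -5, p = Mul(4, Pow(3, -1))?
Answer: 352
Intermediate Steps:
p = Rational(4, 3) (p = Mul(4, Rational(1, 3)) = Rational(4, 3) ≈ 1.3333)
z = 16
Function('y')(c) = Rational(4, 3)
Function('V')(q, O) = Mul(Add(-5, q), Add(9, O)) (Function('V')(q, O) = Mul(Add(q, -5), Add(O, 9)) = Mul(Add(-5, q), Add(9, O)))
Mul(Add(Function('V')(-2, -4), 79), 8) = Mul(Add(Add(-45, Mul(-5, -4), Mul(9, -2), Mul(-4, -2)), 79), 8) = Mul(Add(Add(-45, 20, -18, 8), 79), 8) = Mul(Add(-35, 79), 8) = Mul(44, 8) = 352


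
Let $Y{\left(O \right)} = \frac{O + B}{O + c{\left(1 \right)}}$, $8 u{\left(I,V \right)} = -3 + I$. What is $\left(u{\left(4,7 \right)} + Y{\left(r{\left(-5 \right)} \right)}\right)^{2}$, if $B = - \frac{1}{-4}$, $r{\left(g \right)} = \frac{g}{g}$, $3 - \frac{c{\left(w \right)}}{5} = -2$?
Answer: $\frac{81}{2704} \approx 0.029956$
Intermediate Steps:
$c{\left(w \right)} = 25$ ($c{\left(w \right)} = 15 - -10 = 15 + 10 = 25$)
$u{\left(I,V \right)} = - \frac{3}{8} + \frac{I}{8}$ ($u{\left(I,V \right)} = \frac{-3 + I}{8} = - \frac{3}{8} + \frac{I}{8}$)
$r{\left(g \right)} = 1$
$B = \frac{1}{4}$ ($B = \left(-1\right) \left(- \frac{1}{4}\right) = \frac{1}{4} \approx 0.25$)
$Y{\left(O \right)} = \frac{\frac{1}{4} + O}{25 + O}$ ($Y{\left(O \right)} = \frac{O + \frac{1}{4}}{O + 25} = \frac{\frac{1}{4} + O}{25 + O}$)
$\left(u{\left(4,7 \right)} + Y{\left(r{\left(-5 \right)} \right)}\right)^{2} = \left(\left(- \frac{3}{8} + \frac{1}{8} \cdot 4\right) + \frac{\frac{1}{4} + 1}{25 + 1}\right)^{2} = \left(\left(- \frac{3}{8} + \frac{1}{2}\right) + \frac{1}{26} \cdot \frac{5}{4}\right)^{2} = \left(\frac{1}{8} + \frac{1}{26} \cdot \frac{5}{4}\right)^{2} = \left(\frac{1}{8} + \frac{5}{104}\right)^{2} = \left(\frac{9}{52}\right)^{2} = \frac{81}{2704}$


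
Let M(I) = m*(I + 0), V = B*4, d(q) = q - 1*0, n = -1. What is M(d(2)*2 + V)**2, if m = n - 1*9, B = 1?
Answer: 6400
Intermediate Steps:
d(q) = q (d(q) = q + 0 = q)
V = 4 (V = 1*4 = 4)
m = -10 (m = -1 - 1*9 = -1 - 9 = -10)
M(I) = -10*I (M(I) = -10*(I + 0) = -10*I)
M(d(2)*2 + V)**2 = (-10*(2*2 + 4))**2 = (-10*(4 + 4))**2 = (-10*8)**2 = (-80)**2 = 6400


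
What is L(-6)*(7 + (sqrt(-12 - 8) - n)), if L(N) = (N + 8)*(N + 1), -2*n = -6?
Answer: -40 - 20*I*sqrt(5) ≈ -40.0 - 44.721*I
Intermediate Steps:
n = 3 (n = -1/2*(-6) = 3)
L(N) = (1 + N)*(8 + N) (L(N) = (8 + N)*(1 + N) = (1 + N)*(8 + N))
L(-6)*(7 + (sqrt(-12 - 8) - n)) = (8 + (-6)**2 + 9*(-6))*(7 + (sqrt(-12 - 8) - 1*3)) = (8 + 36 - 54)*(7 + (sqrt(-20) - 3)) = -10*(7 + (2*I*sqrt(5) - 3)) = -10*(7 + (-3 + 2*I*sqrt(5))) = -10*(4 + 2*I*sqrt(5)) = -40 - 20*I*sqrt(5)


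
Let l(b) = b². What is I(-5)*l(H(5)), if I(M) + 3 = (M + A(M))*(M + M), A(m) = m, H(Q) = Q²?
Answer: 60625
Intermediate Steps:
I(M) = -3 + 4*M² (I(M) = -3 + (M + M)*(M + M) = -3 + (2*M)*(2*M) = -3 + 4*M²)
I(-5)*l(H(5)) = (-3 + 4*(-5)²)*(5²)² = (-3 + 4*25)*25² = (-3 + 100)*625 = 97*625 = 60625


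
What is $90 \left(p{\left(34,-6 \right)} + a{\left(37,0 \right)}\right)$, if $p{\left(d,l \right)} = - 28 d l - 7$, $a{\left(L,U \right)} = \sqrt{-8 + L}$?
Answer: $513450 + 90 \sqrt{29} \approx 5.1393 \cdot 10^{5}$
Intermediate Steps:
$p{\left(d,l \right)} = -7 - 28 d l$ ($p{\left(d,l \right)} = - 28 d l - 7 = -7 - 28 d l$)
$90 \left(p{\left(34,-6 \right)} + a{\left(37,0 \right)}\right) = 90 \left(\left(-7 - 952 \left(-6\right)\right) + \sqrt{-8 + 37}\right) = 90 \left(\left(-7 + 5712\right) + \sqrt{29}\right) = 90 \left(5705 + \sqrt{29}\right) = 513450 + 90 \sqrt{29}$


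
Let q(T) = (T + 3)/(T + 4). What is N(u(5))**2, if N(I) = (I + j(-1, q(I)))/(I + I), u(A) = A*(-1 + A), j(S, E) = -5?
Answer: 9/64 ≈ 0.14063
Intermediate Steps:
q(T) = (3 + T)/(4 + T)
N(I) = (-5 + I)/(2*I) (N(I) = (I - 5)/(I + I) = (-5 + I)/((2*I)) = (-5 + I)*(1/(2*I)) = (-5 + I)/(2*I))
N(u(5))**2 = ((-5 + 5*(-1 + 5))/(2*((5*(-1 + 5)))))**2 = ((-5 + 5*4)/(2*((5*4))))**2 = ((1/2)*(-5 + 20)/20)**2 = ((1/2)*(1/20)*15)**2 = (3/8)**2 = 9/64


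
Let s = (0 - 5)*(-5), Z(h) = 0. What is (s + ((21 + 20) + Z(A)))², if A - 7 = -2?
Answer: 4356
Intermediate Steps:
A = 5 (A = 7 - 2 = 5)
s = 25 (s = -5*(-5) = 25)
(s + ((21 + 20) + Z(A)))² = (25 + ((21 + 20) + 0))² = (25 + (41 + 0))² = (25 + 41)² = 66² = 4356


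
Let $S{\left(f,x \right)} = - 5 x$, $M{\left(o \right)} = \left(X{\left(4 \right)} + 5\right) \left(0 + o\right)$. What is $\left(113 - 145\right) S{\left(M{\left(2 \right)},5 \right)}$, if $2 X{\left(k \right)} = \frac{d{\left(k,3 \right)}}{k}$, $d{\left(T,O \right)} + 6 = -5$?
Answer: $800$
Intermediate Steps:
$d{\left(T,O \right)} = -11$ ($d{\left(T,O \right)} = -6 - 5 = -11$)
$X{\left(k \right)} = - \frac{11}{2 k}$ ($X{\left(k \right)} = \frac{\left(-11\right) \frac{1}{k}}{2} = - \frac{11}{2 k}$)
$M{\left(o \right)} = \frac{29 o}{8}$ ($M{\left(o \right)} = \left(- \frac{11}{2 \cdot 4} + 5\right) \left(0 + o\right) = \left(\left(- \frac{11}{2}\right) \frac{1}{4} + 5\right) o = \left(- \frac{11}{8} + 5\right) o = \frac{29 o}{8}$)
$\left(113 - 145\right) S{\left(M{\left(2 \right)},5 \right)} = \left(113 - 145\right) \left(\left(-5\right) 5\right) = \left(-32\right) \left(-25\right) = 800$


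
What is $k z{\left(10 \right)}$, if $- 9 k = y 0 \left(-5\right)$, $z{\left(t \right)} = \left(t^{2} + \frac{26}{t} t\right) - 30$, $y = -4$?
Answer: $0$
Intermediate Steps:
$z{\left(t \right)} = -4 + t^{2}$ ($z{\left(t \right)} = \left(t^{2} + 26\right) - 30 = \left(26 + t^{2}\right) - 30 = -4 + t^{2}$)
$k = 0$ ($k = - \frac{\left(-4\right) 0 \left(-5\right)}{9} = - \frac{0 \left(-5\right)}{9} = \left(- \frac{1}{9}\right) 0 = 0$)
$k z{\left(10 \right)} = 0 \left(-4 + 10^{2}\right) = 0 \left(-4 + 100\right) = 0 \cdot 96 = 0$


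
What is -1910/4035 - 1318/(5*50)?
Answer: -579563/100875 ≈ -5.7454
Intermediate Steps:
-1910/4035 - 1318/(5*50) = -1910*1/4035 - 1318/250 = -382/807 - 1318*1/250 = -382/807 - 659/125 = -579563/100875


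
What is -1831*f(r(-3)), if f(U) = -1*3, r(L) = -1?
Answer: 5493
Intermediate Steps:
f(U) = -3
-1831*f(r(-3)) = -1831*(-3) = 5493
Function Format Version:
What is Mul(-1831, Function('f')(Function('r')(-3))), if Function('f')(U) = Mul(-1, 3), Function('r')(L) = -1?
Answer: 5493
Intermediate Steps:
Function('f')(U) = -3
Mul(-1831, Function('f')(Function('r')(-3))) = Mul(-1831, -3) = 5493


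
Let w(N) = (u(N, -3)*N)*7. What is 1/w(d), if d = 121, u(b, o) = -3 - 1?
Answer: -1/3388 ≈ -0.00029516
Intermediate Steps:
u(b, o) = -4
w(N) = -28*N (w(N) = -4*N*7 = -28*N)
1/w(d) = 1/(-28*121) = 1/(-3388) = -1/3388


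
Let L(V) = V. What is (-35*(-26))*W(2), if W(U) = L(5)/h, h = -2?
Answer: -2275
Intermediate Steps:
W(U) = -5/2 (W(U) = 5/(-2) = 5*(-1/2) = -5/2)
(-35*(-26))*W(2) = -35*(-26)*(-5/2) = 910*(-5/2) = -2275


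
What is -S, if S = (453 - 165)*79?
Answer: -22752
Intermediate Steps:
S = 22752 (S = 288*79 = 22752)
-S = -1*22752 = -22752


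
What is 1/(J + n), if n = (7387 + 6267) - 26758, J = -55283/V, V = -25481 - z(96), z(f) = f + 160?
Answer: -25737/337202365 ≈ -7.6325e-5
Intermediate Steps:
z(f) = 160 + f
V = -25737 (V = -25481 - (160 + 96) = -25481 - 1*256 = -25481 - 256 = -25737)
J = 55283/25737 (J = -55283/(-25737) = -55283*(-1/25737) = 55283/25737 ≈ 2.1480)
n = -13104 (n = 13654 - 26758 = -13104)
1/(J + n) = 1/(55283/25737 - 13104) = 1/(-337202365/25737) = -25737/337202365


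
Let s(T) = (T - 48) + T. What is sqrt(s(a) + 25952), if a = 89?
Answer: 9*sqrt(322) ≈ 161.50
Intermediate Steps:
s(T) = -48 + 2*T (s(T) = (-48 + T) + T = -48 + 2*T)
sqrt(s(a) + 25952) = sqrt((-48 + 2*89) + 25952) = sqrt((-48 + 178) + 25952) = sqrt(130 + 25952) = sqrt(26082) = 9*sqrt(322)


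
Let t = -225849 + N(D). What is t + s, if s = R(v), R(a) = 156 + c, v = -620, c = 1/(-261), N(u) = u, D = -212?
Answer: -58961206/261 ≈ -2.2591e+5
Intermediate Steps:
c = -1/261 ≈ -0.0038314
R(a) = 40715/261 (R(a) = 156 - 1/261 = 40715/261)
t = -226061 (t = -225849 - 212 = -226061)
s = 40715/261 ≈ 156.00
t + s = -226061 + 40715/261 = -58961206/261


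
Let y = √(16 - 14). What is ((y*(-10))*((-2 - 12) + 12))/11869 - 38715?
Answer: -38715 + 20*√2/11869 ≈ -38715.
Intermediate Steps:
y = √2 ≈ 1.4142
((y*(-10))*((-2 - 12) + 12))/11869 - 38715 = ((√2*(-10))*((-2 - 12) + 12))/11869 - 38715 = ((-10*√2)*(-14 + 12))*(1/11869) - 38715 = (-10*√2*(-2))*(1/11869) - 38715 = (20*√2)*(1/11869) - 38715 = 20*√2/11869 - 38715 = -38715 + 20*√2/11869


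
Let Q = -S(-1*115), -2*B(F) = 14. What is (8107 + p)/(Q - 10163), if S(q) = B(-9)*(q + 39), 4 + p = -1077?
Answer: -2342/3565 ≈ -0.65694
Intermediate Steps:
B(F) = -7 (B(F) = -½*14 = -7)
p = -1081 (p = -4 - 1077 = -1081)
S(q) = -273 - 7*q (S(q) = -7*(q + 39) = -7*(39 + q) = -273 - 7*q)
Q = -532 (Q = -(-273 - (-7)*115) = -(-273 - 7*(-115)) = -(-273 + 805) = -1*532 = -532)
(8107 + p)/(Q - 10163) = (8107 - 1081)/(-532 - 10163) = 7026/(-10695) = 7026*(-1/10695) = -2342/3565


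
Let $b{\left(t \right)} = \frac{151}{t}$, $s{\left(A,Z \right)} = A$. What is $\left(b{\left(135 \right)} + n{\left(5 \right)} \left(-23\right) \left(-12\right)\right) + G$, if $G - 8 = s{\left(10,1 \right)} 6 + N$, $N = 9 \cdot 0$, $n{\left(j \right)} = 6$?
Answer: $\frac{232891}{135} \approx 1725.1$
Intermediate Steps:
$N = 0$
$G = 68$ ($G = 8 + \left(10 \cdot 6 + 0\right) = 8 + \left(60 + 0\right) = 8 + 60 = 68$)
$\left(b{\left(135 \right)} + n{\left(5 \right)} \left(-23\right) \left(-12\right)\right) + G = \left(\frac{151}{135} + 6 \left(-23\right) \left(-12\right)\right) + 68 = \left(151 \cdot \frac{1}{135} - -1656\right) + 68 = \left(\frac{151}{135} + 1656\right) + 68 = \frac{223711}{135} + 68 = \frac{232891}{135}$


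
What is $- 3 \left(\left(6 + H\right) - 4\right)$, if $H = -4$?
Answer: $6$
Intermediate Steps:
$- 3 \left(\left(6 + H\right) - 4\right) = - 3 \left(\left(6 - 4\right) - 4\right) = - 3 \left(2 - 4\right) = \left(-3\right) \left(-2\right) = 6$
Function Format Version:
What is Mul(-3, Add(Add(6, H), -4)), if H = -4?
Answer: 6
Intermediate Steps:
Mul(-3, Add(Add(6, H), -4)) = Mul(-3, Add(Add(6, -4), -4)) = Mul(-3, Add(2, -4)) = Mul(-3, -2) = 6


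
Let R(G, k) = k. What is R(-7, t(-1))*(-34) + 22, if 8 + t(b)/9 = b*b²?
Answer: 2776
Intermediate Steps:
t(b) = -72 + 9*b³ (t(b) = -72 + 9*(b*b²) = -72 + 9*b³)
R(-7, t(-1))*(-34) + 22 = (-72 + 9*(-1)³)*(-34) + 22 = (-72 + 9*(-1))*(-34) + 22 = (-72 - 9)*(-34) + 22 = -81*(-34) + 22 = 2754 + 22 = 2776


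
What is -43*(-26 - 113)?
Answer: 5977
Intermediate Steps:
-43*(-26 - 113) = -43*(-139) = -1*(-5977) = 5977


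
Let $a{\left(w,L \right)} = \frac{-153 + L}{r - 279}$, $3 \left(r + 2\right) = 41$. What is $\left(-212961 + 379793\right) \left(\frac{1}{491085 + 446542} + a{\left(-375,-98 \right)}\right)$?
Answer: $\frac{58894526555128}{375988427} \approx 1.5664 \cdot 10^{5}$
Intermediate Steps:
$r = \frac{35}{3}$ ($r = -2 + \frac{1}{3} \cdot 41 = -2 + \frac{41}{3} = \frac{35}{3} \approx 11.667$)
$a{\left(w,L \right)} = \frac{459}{802} - \frac{3 L}{802}$ ($a{\left(w,L \right)} = \frac{-153 + L}{\frac{35}{3} - 279} = \frac{-153 + L}{- \frac{802}{3}} = \left(-153 + L\right) \left(- \frac{3}{802}\right) = \frac{459}{802} - \frac{3 L}{802}$)
$\left(-212961 + 379793\right) \left(\frac{1}{491085 + 446542} + a{\left(-375,-98 \right)}\right) = \left(-212961 + 379793\right) \left(\frac{1}{491085 + 446542} + \left(\frac{459}{802} - - \frac{147}{401}\right)\right) = 166832 \left(\frac{1}{937627} + \left(\frac{459}{802} + \frac{147}{401}\right)\right) = 166832 \left(\frac{1}{937627} + \frac{753}{802}\right) = 166832 \cdot \frac{706033933}{751976854} = \frac{58894526555128}{375988427}$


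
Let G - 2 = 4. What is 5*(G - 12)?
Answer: -30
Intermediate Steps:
G = 6 (G = 2 + 4 = 6)
5*(G - 12) = 5*(6 - 12) = 5*(-6) = -30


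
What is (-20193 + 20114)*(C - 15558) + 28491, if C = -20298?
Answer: 2861115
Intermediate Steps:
(-20193 + 20114)*(C - 15558) + 28491 = (-20193 + 20114)*(-20298 - 15558) + 28491 = -79*(-35856) + 28491 = 2832624 + 28491 = 2861115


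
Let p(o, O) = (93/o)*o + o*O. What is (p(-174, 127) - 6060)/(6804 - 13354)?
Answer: 5613/1310 ≈ 4.2847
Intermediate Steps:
p(o, O) = 93 + O*o
(p(-174, 127) - 6060)/(6804 - 13354) = ((93 + 127*(-174)) - 6060)/(6804 - 13354) = ((93 - 22098) - 6060)/(-6550) = (-22005 - 6060)*(-1/6550) = -28065*(-1/6550) = 5613/1310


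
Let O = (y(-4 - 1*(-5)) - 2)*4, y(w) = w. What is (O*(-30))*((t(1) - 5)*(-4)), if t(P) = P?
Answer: 1920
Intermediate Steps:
O = -4 (O = ((-4 - 1*(-5)) - 2)*4 = ((-4 + 5) - 2)*4 = (1 - 2)*4 = -1*4 = -4)
(O*(-30))*((t(1) - 5)*(-4)) = (-4*(-30))*((1 - 5)*(-4)) = 120*(-4*(-4)) = 120*16 = 1920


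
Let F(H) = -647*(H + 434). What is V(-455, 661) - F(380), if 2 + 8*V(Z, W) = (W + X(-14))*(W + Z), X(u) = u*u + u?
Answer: 548365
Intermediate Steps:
X(u) = u + u² (X(u) = u² + u = u + u²)
V(Z, W) = -¼ + (182 + W)*(W + Z)/8 (V(Z, W) = -¼ + ((W - 14*(1 - 14))*(W + Z))/8 = -¼ + ((W - 14*(-13))*(W + Z))/8 = -¼ + ((W + 182)*(W + Z))/8 = -¼ + ((182 + W)*(W + Z))/8 = -¼ + (182 + W)*(W + Z)/8)
F(H) = -280798 - 647*H (F(H) = -647*(434 + H) = -280798 - 647*H)
V(-455, 661) - F(380) = (-¼ + (⅛)*661² + (91/4)*661 + (91/4)*(-455) + (⅛)*661*(-455)) - (-280798 - 647*380) = (-¼ + (⅛)*436921 + 60151/4 - 41405/4 - 300755/8) - (-280798 - 245860) = (-¼ + 436921/8 + 60151/4 - 41405/4 - 300755/8) - 1*(-526658) = 21707 + 526658 = 548365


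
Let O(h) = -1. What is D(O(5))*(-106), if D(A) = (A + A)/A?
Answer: -212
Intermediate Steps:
D(A) = 2 (D(A) = (2*A)/A = 2)
D(O(5))*(-106) = 2*(-106) = -212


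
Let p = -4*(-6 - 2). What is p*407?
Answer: 13024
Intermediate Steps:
p = 32 (p = -4*(-8) = 32)
p*407 = 32*407 = 13024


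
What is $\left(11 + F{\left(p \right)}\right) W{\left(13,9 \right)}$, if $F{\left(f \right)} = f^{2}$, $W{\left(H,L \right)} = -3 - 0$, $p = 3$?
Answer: $-60$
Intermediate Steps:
$W{\left(H,L \right)} = -3$ ($W{\left(H,L \right)} = -3 + 0 = -3$)
$\left(11 + F{\left(p \right)}\right) W{\left(13,9 \right)} = \left(11 + 3^{2}\right) \left(-3\right) = \left(11 + 9\right) \left(-3\right) = 20 \left(-3\right) = -60$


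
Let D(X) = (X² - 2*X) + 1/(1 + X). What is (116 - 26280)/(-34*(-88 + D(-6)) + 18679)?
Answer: -130820/100229 ≈ -1.3052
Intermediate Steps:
D(X) = X² + 1/(1 + X) - 2*X
(116 - 26280)/(-34*(-88 + D(-6)) + 18679) = (116 - 26280)/(-34*(-88 + (1 + (-6)³ - 1*(-6)² - 2*(-6))/(1 - 6)) + 18679) = -26164/(-34*(-88 + (1 - 216 - 1*36 + 12)/(-5)) + 18679) = -26164/(-34*(-88 - (1 - 216 - 36 + 12)/5) + 18679) = -26164/(-34*(-88 - ⅕*(-239)) + 18679) = -26164/(-34*(-88 + 239/5) + 18679) = -26164/(-34*(-201/5) + 18679) = -26164/(6834/5 + 18679) = -26164/100229/5 = -26164*5/100229 = -130820/100229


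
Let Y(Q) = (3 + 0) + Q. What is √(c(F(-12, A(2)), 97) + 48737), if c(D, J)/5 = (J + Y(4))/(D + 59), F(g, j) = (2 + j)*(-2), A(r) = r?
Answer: 31*√131937/51 ≈ 220.79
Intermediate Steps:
F(g, j) = -4 - 2*j
Y(Q) = 3 + Q
c(D, J) = 5*(7 + J)/(59 + D) (c(D, J) = 5*((J + (3 + 4))/(D + 59)) = 5*((J + 7)/(59 + D)) = 5*((7 + J)/(59 + D)) = 5*(7 + J)/(59 + D))
√(c(F(-12, A(2)), 97) + 48737) = √(5*(7 + 97)/(59 + (-4 - 2*2)) + 48737) = √(5*104/(59 + (-4 - 4)) + 48737) = √(5*104/(59 - 8) + 48737) = √(5*104/51 + 48737) = √(5*(1/51)*104 + 48737) = √(520/51 + 48737) = √(2486107/51) = 31*√131937/51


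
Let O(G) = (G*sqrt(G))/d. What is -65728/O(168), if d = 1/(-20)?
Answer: 1027*sqrt(42)/4410 ≈ 1.5092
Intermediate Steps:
d = -1/20 ≈ -0.050000
O(G) = -20*G**(3/2) (O(G) = (G*sqrt(G))/(-1/20) = G**(3/2)*(-20) = -20*G**(3/2))
-65728/O(168) = -65728*(-sqrt(42)/282240) = -(-1027)*sqrt(42)/4410 = 1027*sqrt(42)/4410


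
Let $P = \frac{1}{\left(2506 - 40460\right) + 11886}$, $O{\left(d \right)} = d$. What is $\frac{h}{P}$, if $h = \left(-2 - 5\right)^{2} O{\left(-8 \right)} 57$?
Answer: $582463392$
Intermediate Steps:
$h = -22344$ ($h = \left(-2 - 5\right)^{2} \left(-8\right) 57 = \left(-7\right)^{2} \left(-8\right) 57 = 49 \left(-8\right) 57 = \left(-392\right) 57 = -22344$)
$P = - \frac{1}{26068}$ ($P = \frac{1}{-37954 + 11886} = \frac{1}{-26068} = - \frac{1}{26068} \approx -3.8361 \cdot 10^{-5}$)
$\frac{h}{P} = - \frac{22344}{- \frac{1}{26068}} = \left(-22344\right) \left(-26068\right) = 582463392$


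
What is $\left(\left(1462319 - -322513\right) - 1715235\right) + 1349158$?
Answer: $1418755$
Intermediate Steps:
$\left(\left(1462319 - -322513\right) - 1715235\right) + 1349158 = \left(\left(1462319 + 322513\right) - 1715235\right) + 1349158 = \left(1784832 - 1715235\right) + 1349158 = 69597 + 1349158 = 1418755$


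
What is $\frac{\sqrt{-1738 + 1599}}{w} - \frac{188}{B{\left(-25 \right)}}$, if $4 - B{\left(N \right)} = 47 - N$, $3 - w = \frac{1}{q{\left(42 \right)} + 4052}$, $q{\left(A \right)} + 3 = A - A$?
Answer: $\frac{47}{17} + \frac{4049 i \sqrt{139}}{12146} \approx 2.7647 + 3.9303 i$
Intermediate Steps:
$q{\left(A \right)} = -3$ ($q{\left(A \right)} = -3 + \left(A - A\right) = -3 + 0 = -3$)
$w = \frac{12146}{4049}$ ($w = 3 - \frac{1}{-3 + 4052} = 3 - \frac{1}{4049} = \frac{12146}{4049} \approx 2.9998$)
$B{\left(N \right)} = -43 + N$ ($B{\left(N \right)} = 4 - \left(47 - N\right) = 4 + \left(-47 + N\right) = -43 + N$)
$\frac{\sqrt{-1738 + 1599}}{w} - \frac{188}{B{\left(-25 \right)}} = \frac{\sqrt{-1738 + 1599}}{\frac{12146}{4049}} - \frac{188}{-43 - 25} = \sqrt{-139} \cdot \frac{4049}{12146} - \frac{188}{-68} = i \sqrt{139} \cdot \frac{4049}{12146} - - \frac{47}{17} = \frac{4049 i \sqrt{139}}{12146} + \frac{47}{17} = \frac{47}{17} + \frac{4049 i \sqrt{139}}{12146}$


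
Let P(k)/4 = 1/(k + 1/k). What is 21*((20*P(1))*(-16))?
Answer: -13440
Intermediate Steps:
P(k) = 4/(k + 1/k)
21*((20*P(1))*(-16)) = 21*((20*(4*1/(1 + 1²)))*(-16)) = 21*((20*(4*1/(1 + 1)))*(-16)) = 21*((20*(4*1/2))*(-16)) = 21*((20*(4*1*(½)))*(-16)) = 21*((20*2)*(-16)) = 21*(40*(-16)) = 21*(-640) = -13440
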